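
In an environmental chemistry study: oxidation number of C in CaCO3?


(+2) + x + 3(-2) = 0, so x = +4
Oxidation number: +4

+4


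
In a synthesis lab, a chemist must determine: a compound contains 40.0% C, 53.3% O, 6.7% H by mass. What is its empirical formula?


Assume 100 g sample. Moles of each element:
  C: 40.0/12.01 = 3.331 mol
  O: 53.3/16.0 = 3.331 mol
  H: 6.7/1.008 = 6.647 mol
Divide by smallest (3.331):
  C: 3.331/3.331 = 1.0
  O: 3.331/3.331 = 1.0
  H: 6.647/3.331 = 2.0
Empirical formula: CH2O

CH2O


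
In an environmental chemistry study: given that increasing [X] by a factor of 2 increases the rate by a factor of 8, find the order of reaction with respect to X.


rate ∝ [X]^n
2^n = 8 → n = 3
Order in X: 3

3


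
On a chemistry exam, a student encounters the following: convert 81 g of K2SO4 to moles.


M(K2SO4) = 174.27 g/mol
n = mass/M = 81/174.27 = 0.4648 mol

0.4648 mol


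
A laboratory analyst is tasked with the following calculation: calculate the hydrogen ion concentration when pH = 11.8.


[H+] = 10^(-pH) = 10^(-11.8)
= 1.58×10^-12 M

1.58×10^-12 M


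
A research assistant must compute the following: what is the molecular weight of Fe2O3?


M(Fe2O3) = 2×55.85 + 3×16.0
= 111.7 + 48.0
= 159.7 g/mol

159.7 g/mol


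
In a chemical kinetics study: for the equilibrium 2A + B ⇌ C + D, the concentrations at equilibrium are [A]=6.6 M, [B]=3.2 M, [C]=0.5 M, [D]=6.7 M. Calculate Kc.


Kc = [C][D]/([A]^2[B])
= (0.5^1 × 6.7^1)/(6.6^2 × 3.2^1)
= 3.35/139.392
= 0.02403

0.02403


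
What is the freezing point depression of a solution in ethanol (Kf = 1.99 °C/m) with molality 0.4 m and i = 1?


ΔTf = Kf × m × i
= 1.99 × 0.4 × 1
= 0.796 °C

0.796 °C


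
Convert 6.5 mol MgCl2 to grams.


M(MgCl2) = 95.21 g/mol
mass = n × M = 6.5 × 95.21 = 618.87 g

618.87 g


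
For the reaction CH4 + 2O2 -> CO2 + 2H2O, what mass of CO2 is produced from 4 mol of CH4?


Mole ratio CO2:CH4 = 1:1
n(CO2) = 4 × 1/1 = 4.000 mol
mass = 4.000 × 44.01 = 176.04 g

176.04 g


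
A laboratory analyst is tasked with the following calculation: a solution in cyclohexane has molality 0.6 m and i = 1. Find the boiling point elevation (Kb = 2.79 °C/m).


ΔTb = Kb × m × i
= 2.79 × 0.6 × 1
= 1.674 °C

1.674 °C


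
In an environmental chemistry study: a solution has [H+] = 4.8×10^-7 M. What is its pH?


pH = -log10([H+]) = -log10(4.8×10^-7)
= 7 - log10(4.8)
= 7 - 0.68
= 6.32

6.32


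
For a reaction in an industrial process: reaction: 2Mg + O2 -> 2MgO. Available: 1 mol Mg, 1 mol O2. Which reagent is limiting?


Mole ratio available / coefficient:
  Mg: 1/2 = 0.500
  O2: 1/1 = 1.000
Smaller ratio is limiting.

Mg


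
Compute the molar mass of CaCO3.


M(CaCO3) = 1×40.08 + 1×12.01 + 3×16.0
= 40.08 + 12.01 + 48.0
= 100.09 g/mol

100.09 g/mol


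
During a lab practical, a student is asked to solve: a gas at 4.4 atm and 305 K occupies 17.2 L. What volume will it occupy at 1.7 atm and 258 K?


P1V1/T1 = P2V2/T2
V2 = P1V1T2/(T1P2)
= 4.4×17.2×258/(305×1.7)
= 37.658 L

37.658 L


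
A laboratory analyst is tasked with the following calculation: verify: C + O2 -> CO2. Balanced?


Equation: C + O2 -> CO2
Check atoms: C: 1=1, O: 2=2
Balanced

Yes, balanced


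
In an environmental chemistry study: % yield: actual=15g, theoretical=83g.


% yield = actual/theoretical × 100
= 15/83 × 100
= 18.07%

18.07%


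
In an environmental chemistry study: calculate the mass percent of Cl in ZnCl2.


M(ZnCl2) = 1×65.38 + 2×35.45 = 136.28 g/mol
Mass of Cl = 2 × 35.45 = 70.90 g/mol
% Cl = 70.90/136.28 × 100 = 52.03%

52.03%


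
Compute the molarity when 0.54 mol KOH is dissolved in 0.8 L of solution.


M = n/V = 0.54/0.8 = 0.675 mol/L

0.675 M


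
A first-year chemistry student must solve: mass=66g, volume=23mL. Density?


ρ = mass/volume
= 66/23
= 2.87 g/mL

2.87 g/mL


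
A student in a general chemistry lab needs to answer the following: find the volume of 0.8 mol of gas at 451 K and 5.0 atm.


PV = nRT  (R = 0.08206 L·atm/(mol·K))
V = nRT/P = 0.8×0.08206×451/5.0
= 5.921 L

5.921 L


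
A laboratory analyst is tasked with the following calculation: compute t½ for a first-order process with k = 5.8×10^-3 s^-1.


t½ = ln2/k = 0.693147/(5.8×10^-3 s^-1)
= 119.5 s

119.5 s


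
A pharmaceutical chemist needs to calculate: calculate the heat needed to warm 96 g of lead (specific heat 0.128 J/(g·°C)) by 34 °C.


q = mcΔT = 96 × 0.128 × 34
= 417.79 J

417.79 J


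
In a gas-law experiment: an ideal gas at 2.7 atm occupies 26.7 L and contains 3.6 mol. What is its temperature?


PV = nRT  (R = 0.08206 L·atm/(mol·K))
T = PV/(nR) = 2.7×26.7/(3.6×0.08206)
= 72.09/0.295416
= 244.03 K

244.03 K


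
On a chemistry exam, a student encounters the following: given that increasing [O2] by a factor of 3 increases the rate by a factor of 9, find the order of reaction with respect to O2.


rate ∝ [O2]^n
3^n = 9 → n = 2
Order in O2: 2

2


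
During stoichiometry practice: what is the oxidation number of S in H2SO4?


2(+1) + x + 4(-2) = 0, so x = +6
Oxidation number: +6

+6


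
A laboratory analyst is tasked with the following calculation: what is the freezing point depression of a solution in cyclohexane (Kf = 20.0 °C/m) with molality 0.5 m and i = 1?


ΔTf = Kf × m × i
= 20.0 × 0.5 × 1
= 10.0 °C

10.0 °C


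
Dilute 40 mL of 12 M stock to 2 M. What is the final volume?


C1V1 = C2V2
12 × 40 = 2 × V2
V2 = 480/2 = 240.0 mL

240.0 mL


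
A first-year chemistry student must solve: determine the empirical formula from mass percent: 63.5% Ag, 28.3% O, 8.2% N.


Assume 100 g sample. Moles of each element:
  Ag: 63.5/107.87 = 0.589 mol
  O: 28.3/16.0 = 1.769 mol
  N: 8.2/14.01 = 0.585 mol
Divide by smallest (0.585):
  Ag: 0.589/0.585 = 1.01
  O: 1.769/0.585 = 3.02
  N: 0.585/0.585 = 1.0
Empirical formula: AgNO3

AgNO3


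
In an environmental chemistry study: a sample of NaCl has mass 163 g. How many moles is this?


M(NaCl) = 58.44 g/mol
n = mass/M = 163/58.44 = 2.7892 mol

2.7892 mol


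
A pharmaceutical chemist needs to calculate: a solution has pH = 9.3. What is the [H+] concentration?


[H+] = 10^(-pH) = 10^(-9.3)
= 5.01×10^-10 M

5.01×10^-10 M


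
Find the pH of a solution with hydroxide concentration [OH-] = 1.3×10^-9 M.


pOH = -log10([OH-]) = -log10(1.3×10^-9)
= 9 - log10(1.3) = 8.89
pH = 14 - pOH = 14 - 8.89 = 5.11

5.11


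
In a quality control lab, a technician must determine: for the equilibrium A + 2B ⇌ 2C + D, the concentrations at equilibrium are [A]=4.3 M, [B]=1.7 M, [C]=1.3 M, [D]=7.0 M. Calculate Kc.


Kc = [C]^2[D]/([A][B]^2)
= (1.3^2 × 7.0^1)/(4.3^1 × 1.7^2)
= 11.83/12.427
= 0.9520

0.9520


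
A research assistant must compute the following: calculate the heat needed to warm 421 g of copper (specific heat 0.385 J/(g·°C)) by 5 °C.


q = mcΔT = 421 × 0.385 × 5
= 810.43 J

810.43 J


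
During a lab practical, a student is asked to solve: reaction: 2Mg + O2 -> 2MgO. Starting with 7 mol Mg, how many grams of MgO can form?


Mole ratio MgO:Mg = 2:2
n(MgO) = 7 × 2/2 = 7.000 mol
mass = 7.000 × 40.31 = 282.17 g

282.17 g


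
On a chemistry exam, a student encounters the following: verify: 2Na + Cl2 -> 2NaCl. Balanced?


Equation: 2Na + Cl2 -> 2NaCl
Check atoms: Cl: 2=2, Na: 2=2
Balanced

Yes, balanced


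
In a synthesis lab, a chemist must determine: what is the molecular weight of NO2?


M(NO2) = 1×14.01 + 2×16.0
= 14.01 + 32.0
= 46.01 g/mol

46.01 g/mol


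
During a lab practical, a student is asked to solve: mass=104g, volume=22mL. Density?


ρ = mass/volume
= 104/22
= 4.727 g/mL

4.727 g/mL


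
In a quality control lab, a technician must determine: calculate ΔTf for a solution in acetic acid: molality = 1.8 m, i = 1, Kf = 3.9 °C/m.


ΔTf = Kf × m × i
= 3.9 × 1.8 × 1
= 7.02 °C

7.02 °C


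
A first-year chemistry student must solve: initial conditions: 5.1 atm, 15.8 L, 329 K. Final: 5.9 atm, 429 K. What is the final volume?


P1V1/T1 = P2V2/T2
V2 = P1V1T2/(T1P2)
= 5.1×15.8×429/(329×5.9)
= 17.809 L

17.809 L


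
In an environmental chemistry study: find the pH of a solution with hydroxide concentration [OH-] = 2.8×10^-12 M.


pOH = -log10([OH-]) = -log10(2.8×10^-12)
= 12 - log10(2.8) = 11.55
pH = 14 - pOH = 14 - 11.55 = 2.45

2.45


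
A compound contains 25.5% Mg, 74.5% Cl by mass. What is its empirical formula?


Assume 100 g sample. Moles of each element:
  Mg: 25.5/24.31 = 1.049 mol
  Cl: 74.5/35.45 = 2.102 mol
Divide by smallest (1.049):
  Mg: 1.049/1.049 = 1.0
  Cl: 2.102/1.049 = 2.0
Empirical formula: MgCl2

MgCl2


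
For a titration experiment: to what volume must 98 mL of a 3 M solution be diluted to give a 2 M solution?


C1V1 = C2V2
3 × 98 = 2 × V2
V2 = 294/2 = 147.0 mL

147.0 mL


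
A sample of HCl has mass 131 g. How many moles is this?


M(HCl) = 36.46 g/mol
n = mass/M = 131/36.46 = 3.593 mol

3.593 mol


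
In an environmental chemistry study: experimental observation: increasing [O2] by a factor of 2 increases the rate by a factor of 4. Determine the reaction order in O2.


rate ∝ [O2]^n
2^n = 4 → n = 2
Order in O2: 2

2


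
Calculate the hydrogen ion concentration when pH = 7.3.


[H+] = 10^(-pH) = 10^(-7.3)
= 5.01×10^-8 M

5.01×10^-8 M


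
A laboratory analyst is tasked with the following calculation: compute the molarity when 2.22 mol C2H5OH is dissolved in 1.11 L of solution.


M = n/V = 2.22/1.11 = 2.000 mol/L

2.000 M


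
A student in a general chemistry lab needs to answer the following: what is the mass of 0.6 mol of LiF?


M(LiF) = 25.94 g/mol
mass = n × M = 0.6 × 25.94 = 15.56 g

15.56 g


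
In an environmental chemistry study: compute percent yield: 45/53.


% yield = actual/theoretical × 100
= 45/53 × 100
= 84.91%

84.91%


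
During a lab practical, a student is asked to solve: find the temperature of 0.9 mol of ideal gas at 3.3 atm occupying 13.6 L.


PV = nRT  (R = 0.08206 L·atm/(mol·K))
T = PV/(nR) = 3.3×13.6/(0.9×0.08206)
= 44.88/0.073854
= 607.69 K

607.69 K


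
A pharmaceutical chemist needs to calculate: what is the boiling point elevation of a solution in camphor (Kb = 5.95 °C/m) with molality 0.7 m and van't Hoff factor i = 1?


ΔTb = Kb × m × i
= 5.95 × 0.7 × 1
= 4.165 °C

4.165 °C


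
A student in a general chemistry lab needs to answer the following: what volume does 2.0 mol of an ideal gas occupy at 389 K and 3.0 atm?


PV = nRT  (R = 0.08206 L·atm/(mol·K))
V = nRT/P = 2.0×0.08206×389/3.0
= 21.281 L

21.281 L


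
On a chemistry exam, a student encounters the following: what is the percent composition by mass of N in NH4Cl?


M(NH4Cl) = 1×14.01 + 4×1.008 + 1×35.45 = 53.492 g/mol
Mass of N = 1 × 14.01 = 14.01 g/mol
% N = 14.01/53.492 × 100 = 26.19%

26.19%


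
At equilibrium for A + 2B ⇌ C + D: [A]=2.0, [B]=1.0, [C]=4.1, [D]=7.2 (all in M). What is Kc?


Kc = [C][D]/([A][B]^2)
= (4.1^1 × 7.2^1)/(2.0^1 × 1.0^2)
= 29.52/2
= 14.76

14.76


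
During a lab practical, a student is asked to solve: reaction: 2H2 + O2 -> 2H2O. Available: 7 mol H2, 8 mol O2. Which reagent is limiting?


Mole ratio available / coefficient:
  H2: 7/2 = 3.500
  O2: 8/1 = 8.000
Smaller ratio is limiting.

H2


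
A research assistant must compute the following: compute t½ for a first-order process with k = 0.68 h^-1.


t½ = ln2/k = 0.693147/(0.68 h^-1)
= 1.019 h

1.019 h


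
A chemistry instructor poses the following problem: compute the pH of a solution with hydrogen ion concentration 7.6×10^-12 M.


pH = -log10([H+]) = -log10(7.6×10^-12)
= 12 - log10(7.6)
= 12 - 0.88
= 11.12

11.12


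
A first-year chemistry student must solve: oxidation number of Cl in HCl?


halide: -1
Oxidation number: -1

-1


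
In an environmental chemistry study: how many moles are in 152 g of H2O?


M(H2O) = 18.02 g/mol
n = mass/M = 152/18.02 = 8.4351 mol

8.4351 mol


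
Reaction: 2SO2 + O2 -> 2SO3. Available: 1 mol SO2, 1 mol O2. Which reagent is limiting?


Mole ratio available / coefficient:
  SO2: 1/2 = 0.500
  O2: 1/1 = 1.000
Smaller ratio is limiting.

SO2


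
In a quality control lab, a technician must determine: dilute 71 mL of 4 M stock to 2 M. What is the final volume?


C1V1 = C2V2
4 × 71 = 2 × V2
V2 = 284/2 = 142.0 mL

142.0 mL


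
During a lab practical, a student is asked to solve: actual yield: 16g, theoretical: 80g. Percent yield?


% yield = actual/theoretical × 100
= 16/80 × 100
= 20.0%

20.0%


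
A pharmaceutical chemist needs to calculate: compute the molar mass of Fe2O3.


M(Fe2O3) = 2×55.85 + 3×16.0
= 111.7 + 48.0
= 159.7 g/mol

159.7 g/mol


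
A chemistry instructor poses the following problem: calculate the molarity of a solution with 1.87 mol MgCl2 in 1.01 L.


M = n/V = 1.87/1.01 = 1.851 mol/L

1.851 M


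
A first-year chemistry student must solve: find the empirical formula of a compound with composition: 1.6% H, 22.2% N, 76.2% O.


Assume 100 g sample. Moles of each element:
  H: 1.6/1.008 = 1.587 mol
  N: 22.2/14.01 = 1.585 mol
  O: 76.2/16.0 = 4.763 mol
Divide by smallest (1.585):
  H: 1.587/1.585 = 1.0
  N: 1.585/1.585 = 1.0
  O: 4.763/1.585 = 3.01
Empirical formula: HNO3

HNO3


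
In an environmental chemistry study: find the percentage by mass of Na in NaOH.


M(NaOH) = 1×22.99 + 1×16.0 + 1×1.008 = 39.998 g/mol
Mass of Na = 1 × 22.99 = 22.99 g/mol
% Na = 22.99/39.998 × 100 = 57.48%

57.48%


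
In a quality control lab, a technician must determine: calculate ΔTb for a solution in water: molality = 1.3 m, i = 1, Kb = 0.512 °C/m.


ΔTb = Kb × m × i
= 0.512 × 1.3 × 1
= 0.6656 °C

0.6656 °C


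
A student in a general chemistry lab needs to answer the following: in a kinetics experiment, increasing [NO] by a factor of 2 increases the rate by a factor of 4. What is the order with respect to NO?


rate ∝ [NO]^n
2^n = 4 → n = 2
Order in NO: 2

2


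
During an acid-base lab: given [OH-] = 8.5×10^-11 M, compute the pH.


pOH = -log10([OH-]) = -log10(8.5×10^-11)
= 11 - log10(8.5) = 10.07
pH = 14 - pOH = 14 - 10.07 = 3.93

3.93


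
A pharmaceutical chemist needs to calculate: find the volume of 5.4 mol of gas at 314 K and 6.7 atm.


PV = nRT  (R = 0.08206 L·atm/(mol·K))
V = nRT/P = 5.4×0.08206×314/6.7
= 20.767 L

20.767 L


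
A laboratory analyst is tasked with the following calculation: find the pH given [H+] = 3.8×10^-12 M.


pH = -log10([H+]) = -log10(3.8×10^-12)
= 12 - log10(3.8)
= 12 - 0.58
= 11.42

11.42


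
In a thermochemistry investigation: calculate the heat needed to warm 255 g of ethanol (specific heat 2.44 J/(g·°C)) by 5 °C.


q = mcΔT = 255 × 2.44 × 5
= 3111.00 J

3111.00 J


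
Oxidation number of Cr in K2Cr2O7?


2(+1) + 2x + 7(-2) = 0, so x = +6
Oxidation number: +6

+6


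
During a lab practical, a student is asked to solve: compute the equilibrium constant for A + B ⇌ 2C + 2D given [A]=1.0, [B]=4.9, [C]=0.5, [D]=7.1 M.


Kc = [C]^2[D]^2/([A][B])
= (0.5^2 × 7.1^2)/(1.0^1 × 4.9^1)
= 12.6025/4.9
= 2.572

2.572


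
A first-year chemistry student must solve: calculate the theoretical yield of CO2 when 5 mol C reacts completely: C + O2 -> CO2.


Mole ratio CO2:C = 1:1
n(CO2) = 5 × 1/1 = 5.000 mol
mass = 5.000 × 44.01 = 220.05 g

220.05 g


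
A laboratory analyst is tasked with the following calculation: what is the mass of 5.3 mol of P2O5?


M(P2O5) = 141.94 g/mol
mass = n × M = 5.3 × 141.94 = 752.28 g

752.28 g


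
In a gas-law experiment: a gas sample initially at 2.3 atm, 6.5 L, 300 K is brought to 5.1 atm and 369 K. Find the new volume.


P1V1/T1 = P2V2/T2
V2 = P1V1T2/(T1P2)
= 2.3×6.5×369/(300×5.1)
= 3.606 L

3.606 L


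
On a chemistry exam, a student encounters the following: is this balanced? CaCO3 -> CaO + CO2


Equation: CaCO3 -> CaO + CO2
Check atoms: C: 1=1, Ca: 1=1, O: 3=3
Balanced

Yes, balanced


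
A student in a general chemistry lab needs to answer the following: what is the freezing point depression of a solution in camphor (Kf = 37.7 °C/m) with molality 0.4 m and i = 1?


ΔTf = Kf × m × i
= 37.7 × 0.4 × 1
= 15.08 °C

15.08 °C


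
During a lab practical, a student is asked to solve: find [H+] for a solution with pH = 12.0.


[H+] = 10^(-pH) = 10^(-12.0)
= 1.0×10^-12 M

1.0×10^-12 M


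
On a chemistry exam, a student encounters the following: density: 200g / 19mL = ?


ρ = mass/volume
= 200/19
= 10.526 g/mL

10.526 g/mL


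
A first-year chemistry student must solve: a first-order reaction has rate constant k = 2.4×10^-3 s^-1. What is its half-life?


t½ = ln2/k = 0.693147/(2.4×10^-3 s^-1)
= 288.8 s

288.8 s


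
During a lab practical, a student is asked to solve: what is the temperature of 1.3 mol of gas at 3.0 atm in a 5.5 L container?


PV = nRT  (R = 0.08206 L·atm/(mol·K))
T = PV/(nR) = 3.0×5.5/(1.3×0.08206)
= 16.50/0.106678
= 154.67 K

154.67 K


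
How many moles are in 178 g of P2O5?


M(P2O5) = 141.94 g/mol
n = mass/M = 178/141.94 = 1.2541 mol

1.2541 mol


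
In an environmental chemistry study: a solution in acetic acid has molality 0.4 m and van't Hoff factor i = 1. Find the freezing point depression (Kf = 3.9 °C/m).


ΔTf = Kf × m × i
= 3.9 × 0.4 × 1
= 1.56 °C

1.56 °C


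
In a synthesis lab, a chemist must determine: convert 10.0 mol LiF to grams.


M(LiF) = 25.94 g/mol
mass = n × M = 10.0 × 25.94 = 259.40 g

259.40 g


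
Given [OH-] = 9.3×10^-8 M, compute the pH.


pOH = -log10([OH-]) = -log10(9.3×10^-8)
= 8 - log10(9.3) = 7.03
pH = 14 - pOH = 14 - 7.03 = 6.97

6.97


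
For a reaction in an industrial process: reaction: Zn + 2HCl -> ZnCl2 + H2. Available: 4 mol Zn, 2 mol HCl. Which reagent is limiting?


Mole ratio available / coefficient:
  Zn: 4/1 = 4.000
  HCl: 2/2 = 1.000
Smaller ratio is limiting.

HCl


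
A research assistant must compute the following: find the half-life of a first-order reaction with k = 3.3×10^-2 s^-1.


t½ = ln2/k = 0.693147/(3.3×10^-2 s^-1)
= 21.00 s

21.00 s


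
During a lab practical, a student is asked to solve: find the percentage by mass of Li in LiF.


M(LiF) = 1×6.94 + 1×19.0 = 25.94 g/mol
Mass of Li = 1 × 6.94 = 6.94 g/mol
% Li = 6.94/25.94 × 100 = 26.75%

26.75%


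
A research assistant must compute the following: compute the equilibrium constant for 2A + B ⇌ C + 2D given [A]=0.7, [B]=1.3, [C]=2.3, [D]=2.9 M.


Kc = [C][D]^2/([A]^2[B])
= (2.3^1 × 2.9^2)/(0.7^2 × 1.3^1)
= 19.343/0.637
= 30.37

30.37


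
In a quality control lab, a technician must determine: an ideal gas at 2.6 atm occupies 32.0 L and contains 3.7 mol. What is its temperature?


PV = nRT  (R = 0.08206 L·atm/(mol·K))
T = PV/(nR) = 2.6×32.0/(3.7×0.08206)
= 83.20/0.303622
= 274.02 K

274.02 K


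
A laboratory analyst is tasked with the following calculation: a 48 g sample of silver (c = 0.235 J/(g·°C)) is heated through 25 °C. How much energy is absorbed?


q = mcΔT = 48 × 0.235 × 25
= 282.00 J

282.00 J


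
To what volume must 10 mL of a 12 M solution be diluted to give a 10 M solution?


C1V1 = C2V2
12 × 10 = 10 × V2
V2 = 120/10 = 12.0 mL

12.0 mL


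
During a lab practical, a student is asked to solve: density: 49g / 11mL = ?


ρ = mass/volume
= 49/11
= 4.455 g/mL

4.455 g/mL


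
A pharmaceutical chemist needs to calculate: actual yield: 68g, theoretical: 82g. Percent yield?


% yield = actual/theoretical × 100
= 68/82 × 100
= 82.93%

82.93%


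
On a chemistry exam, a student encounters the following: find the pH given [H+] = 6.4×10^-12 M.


pH = -log10([H+]) = -log10(6.4×10^-12)
= 12 - log10(6.4)
= 12 - 0.81
= 11.19

11.19


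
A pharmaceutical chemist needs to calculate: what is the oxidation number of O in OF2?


F is always -1; 2(-1) + x = 0, so O = +2
Oxidation number: +2

+2


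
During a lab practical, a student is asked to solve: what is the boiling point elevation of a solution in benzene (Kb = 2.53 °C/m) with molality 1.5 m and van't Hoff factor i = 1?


ΔTb = Kb × m × i
= 2.53 × 1.5 × 1
= 3.795 °C

3.795 °C


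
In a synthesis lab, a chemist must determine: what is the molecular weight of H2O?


M(H2O) = 2×1.008 + 1×16.0
= 2.02 + 16.0
= 18.02 g/mol

18.02 g/mol


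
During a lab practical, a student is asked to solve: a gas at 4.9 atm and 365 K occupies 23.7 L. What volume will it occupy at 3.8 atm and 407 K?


P1V1/T1 = P2V2/T2
V2 = P1V1T2/(T1P2)
= 4.9×23.7×407/(365×3.8)
= 34.077 L

34.077 L


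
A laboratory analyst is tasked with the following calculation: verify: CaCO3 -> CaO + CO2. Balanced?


Equation: CaCO3 -> CaO + CO2
Check atoms: C: 1=1, Ca: 1=1, O: 3=3
Balanced

Yes, balanced


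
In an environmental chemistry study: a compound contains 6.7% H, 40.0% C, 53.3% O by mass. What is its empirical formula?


Assume 100 g sample. Moles of each element:
  H: 6.7/1.008 = 6.647 mol
  C: 40.0/12.01 = 3.331 mol
  O: 53.3/16.0 = 3.331 mol
Divide by smallest (3.331):
  H: 6.647/3.331 = 2.0
  C: 3.331/3.331 = 1.0
  O: 3.331/3.331 = 1.0
Empirical formula: CH2O

CH2O


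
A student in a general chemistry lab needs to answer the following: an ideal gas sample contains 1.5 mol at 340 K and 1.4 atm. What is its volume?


PV = nRT  (R = 0.08206 L·atm/(mol·K))
V = nRT/P = 1.5×0.08206×340/1.4
= 29.893 L

29.893 L


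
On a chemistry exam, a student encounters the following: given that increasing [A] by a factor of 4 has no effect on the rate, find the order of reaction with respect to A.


rate ∝ [A]^n
rate ∝ [A]^0
Order in A: 0

0


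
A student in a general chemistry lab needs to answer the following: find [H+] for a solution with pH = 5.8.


[H+] = 10^(-pH) = 10^(-5.8)
= 1.58×10^-6 M

1.58×10^-6 M


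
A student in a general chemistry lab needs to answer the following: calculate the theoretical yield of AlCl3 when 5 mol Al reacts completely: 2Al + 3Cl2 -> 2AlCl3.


Mole ratio AlCl3:Al = 2:2
n(AlCl3) = 5 × 2/2 = 5.000 mol
mass = 5.000 × 133.33 = 666.65 g

666.65 g


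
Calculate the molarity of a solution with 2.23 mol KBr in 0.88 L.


M = n/V = 2.23/0.88 = 2.534 mol/L

2.534 M


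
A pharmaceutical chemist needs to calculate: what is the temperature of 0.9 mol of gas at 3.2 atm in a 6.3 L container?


PV = nRT  (R = 0.08206 L·atm/(mol·K))
T = PV/(nR) = 3.2×6.3/(0.9×0.08206)
= 20.16/0.073854
= 272.97 K

272.97 K


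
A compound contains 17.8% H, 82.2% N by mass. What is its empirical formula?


Assume 100 g sample. Moles of each element:
  H: 17.8/1.008 = 17.659 mol
  N: 82.2/14.01 = 5.867 mol
Divide by smallest (5.867):
  H: 17.659/5.867 = 3.01
  N: 5.867/5.867 = 1.0
Empirical formula: NH3

NH3


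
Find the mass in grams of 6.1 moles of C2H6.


M(C2H6) = 30.07 g/mol
mass = n × M = 6.1 × 30.07 = 183.43 g

183.43 g


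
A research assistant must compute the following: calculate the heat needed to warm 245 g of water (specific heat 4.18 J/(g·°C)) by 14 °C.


q = mcΔT = 245 × 4.18 × 14
= 14337.40 J

14337.40 J


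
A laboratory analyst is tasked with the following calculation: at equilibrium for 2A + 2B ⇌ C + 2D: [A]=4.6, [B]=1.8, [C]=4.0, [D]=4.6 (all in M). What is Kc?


Kc = [C][D]^2/([A]^2[B]^2)
= (4.0^1 × 4.6^2)/(4.6^2 × 1.8^2)
= 84.64/68.5584
= 1.235

1.235


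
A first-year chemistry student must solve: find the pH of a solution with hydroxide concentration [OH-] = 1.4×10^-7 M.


pOH = -log10([OH-]) = -log10(1.4×10^-7)
= 7 - log10(1.4) = 6.85
pH = 14 - pOH = 14 - 6.85 = 7.15

7.15


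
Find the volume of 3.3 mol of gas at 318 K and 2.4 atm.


PV = nRT  (R = 0.08206 L·atm/(mol·K))
V = nRT/P = 3.3×0.08206×318/2.4
= 35.881 L

35.881 L


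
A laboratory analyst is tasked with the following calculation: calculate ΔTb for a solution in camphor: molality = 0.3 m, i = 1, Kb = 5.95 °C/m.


ΔTb = Kb × m × i
= 5.95 × 0.3 × 1
= 1.785 °C

1.785 °C


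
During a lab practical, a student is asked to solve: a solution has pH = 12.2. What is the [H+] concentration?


[H+] = 10^(-pH) = 10^(-12.2)
= 6.31×10^-13 M

6.31×10^-13 M


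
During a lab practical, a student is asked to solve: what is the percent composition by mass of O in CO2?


M(CO2) = 1×12.01 + 2×16.0 = 44.01 g/mol
Mass of O = 2 × 16.0 = 32.00 g/mol
% O = 32.00/44.01 × 100 = 72.71%

72.71%


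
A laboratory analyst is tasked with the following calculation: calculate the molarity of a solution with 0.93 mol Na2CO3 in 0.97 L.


M = n/V = 0.93/0.97 = 0.959 mol/L

0.959 M


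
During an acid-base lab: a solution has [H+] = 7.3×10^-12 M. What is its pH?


pH = -log10([H+]) = -log10(7.3×10^-12)
= 12 - log10(7.3)
= 12 - 0.86
= 11.14

11.14


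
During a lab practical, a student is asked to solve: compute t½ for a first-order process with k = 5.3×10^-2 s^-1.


t½ = ln2/k = 0.693147/(5.3×10^-2 s^-1)
= 13.08 s

13.08 s


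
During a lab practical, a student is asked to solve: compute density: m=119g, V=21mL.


ρ = mass/volume
= 119/21
= 5.667 g/mL

5.667 g/mL


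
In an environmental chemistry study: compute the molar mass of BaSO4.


M(BaSO4) = 1×137.33 + 1×32.07 + 4×16.0
= 137.33 + 32.07 + 64.0
= 233.4 g/mol

233.4 g/mol


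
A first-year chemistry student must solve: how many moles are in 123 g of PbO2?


M(PbO2) = 239.2 g/mol
n = mass/M = 123/239.2 = 0.5142 mol

0.5142 mol


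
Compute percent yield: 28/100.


% yield = actual/theoretical × 100
= 28/100 × 100
= 28.0%

28.0%


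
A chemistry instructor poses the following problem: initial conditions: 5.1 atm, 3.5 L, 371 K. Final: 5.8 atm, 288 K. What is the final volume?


P1V1/T1 = P2V2/T2
V2 = P1V1T2/(T1P2)
= 5.1×3.5×288/(371×5.8)
= 2.389 L

2.389 L


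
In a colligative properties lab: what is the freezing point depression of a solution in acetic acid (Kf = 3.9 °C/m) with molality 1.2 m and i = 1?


ΔTf = Kf × m × i
= 3.9 × 1.2 × 1
= 4.68 °C

4.68 °C


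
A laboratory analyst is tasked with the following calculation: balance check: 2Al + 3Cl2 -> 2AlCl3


Equation: 2Al + 3Cl2 -> 2AlCl3
Check atoms: Al: 2=2, Cl: 6=6
Balanced

Yes, balanced


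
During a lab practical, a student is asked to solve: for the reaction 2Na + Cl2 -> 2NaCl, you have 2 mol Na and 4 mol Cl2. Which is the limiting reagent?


Mole ratio available / coefficient:
  Na: 2/2 = 1.000
  Cl2: 4/1 = 4.000
Smaller ratio is limiting.

Na


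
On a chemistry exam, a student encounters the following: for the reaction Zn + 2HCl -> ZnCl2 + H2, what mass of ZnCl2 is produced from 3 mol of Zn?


Mole ratio ZnCl2:Zn = 1:1
n(ZnCl2) = 3 × 1/1 = 3.000 mol
mass = 3.000 × 136.28 = 408.84 g

408.84 g


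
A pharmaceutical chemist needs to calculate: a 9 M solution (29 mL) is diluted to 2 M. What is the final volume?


C1V1 = C2V2
9 × 29 = 2 × V2
V2 = 261/2 = 130.5 mL

130.5 mL


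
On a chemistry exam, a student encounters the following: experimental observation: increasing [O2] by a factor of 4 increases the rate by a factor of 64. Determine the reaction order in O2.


rate ∝ [O2]^n
4^n = 64 → n = 3
Order in O2: 3

3


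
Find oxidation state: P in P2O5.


2x + 5(-2) = 0, so x = +5
Oxidation number: +5

+5


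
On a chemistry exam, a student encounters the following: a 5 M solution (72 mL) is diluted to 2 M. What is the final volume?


C1V1 = C2V2
5 × 72 = 2 × V2
V2 = 360/2 = 180.0 mL

180.0 mL


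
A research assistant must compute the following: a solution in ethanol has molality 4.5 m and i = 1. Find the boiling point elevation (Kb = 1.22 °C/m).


ΔTb = Kb × m × i
= 1.22 × 4.5 × 1
= 5.49 °C

5.49 °C


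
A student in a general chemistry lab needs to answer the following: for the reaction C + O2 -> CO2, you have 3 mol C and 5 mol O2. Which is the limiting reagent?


Mole ratio available / coefficient:
  C: 3/1 = 3.000
  O2: 5/1 = 5.000
Smaller ratio is limiting.

C


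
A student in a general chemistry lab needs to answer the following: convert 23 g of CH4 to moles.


M(CH4) = 16.04 g/mol
n = mass/M = 23/16.04 = 1.4339 mol

1.4339 mol


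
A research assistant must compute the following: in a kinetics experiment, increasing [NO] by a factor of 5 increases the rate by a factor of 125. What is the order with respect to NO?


rate ∝ [NO]^n
5^n = 125 → n = 3
Order in NO: 3

3


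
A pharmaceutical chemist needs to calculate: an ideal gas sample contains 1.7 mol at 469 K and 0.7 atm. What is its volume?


PV = nRT  (R = 0.08206 L·atm/(mol·K))
V = nRT/P = 1.7×0.08206×469/0.7
= 93.466 L

93.466 L


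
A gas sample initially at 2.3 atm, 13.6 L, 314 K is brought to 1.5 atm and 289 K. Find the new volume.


P1V1/T1 = P2V2/T2
V2 = P1V1T2/(T1P2)
= 2.3×13.6×289/(314×1.5)
= 19.193 L

19.193 L


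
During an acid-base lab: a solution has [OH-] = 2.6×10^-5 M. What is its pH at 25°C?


pOH = -log10([OH-]) = -log10(2.6×10^-5)
= 5 - log10(2.6) = 4.59
pH = 14 - pOH = 14 - 4.59 = 9.41

9.41


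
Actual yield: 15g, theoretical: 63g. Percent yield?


% yield = actual/theoretical × 100
= 15/63 × 100
= 23.81%

23.81%


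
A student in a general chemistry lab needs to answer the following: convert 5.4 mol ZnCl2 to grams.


M(ZnCl2) = 136.28 g/mol
mass = n × M = 5.4 × 136.28 = 735.91 g

735.91 g


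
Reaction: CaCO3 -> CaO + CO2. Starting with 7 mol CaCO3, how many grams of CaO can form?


Mole ratio CaO:CaCO3 = 1:1
n(CaO) = 7 × 1/1 = 7.000 mol
mass = 7.000 × 56.08 = 392.56 g

392.56 g


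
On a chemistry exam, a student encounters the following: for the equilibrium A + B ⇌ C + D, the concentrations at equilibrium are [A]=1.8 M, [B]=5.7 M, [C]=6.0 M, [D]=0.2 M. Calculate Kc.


Kc = [C][D]/([A][B])
= (6.0^1 × 0.2^1)/(1.8^1 × 5.7^1)
= 1.2/10.26
= 0.1170

0.1170


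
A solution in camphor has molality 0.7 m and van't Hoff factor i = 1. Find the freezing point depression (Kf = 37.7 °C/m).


ΔTf = Kf × m × i
= 37.7 × 0.7 × 1
= 26.39 °C

26.39 °C


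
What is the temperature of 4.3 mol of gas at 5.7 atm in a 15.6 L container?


PV = nRT  (R = 0.08206 L·atm/(mol·K))
T = PV/(nR) = 5.7×15.6/(4.3×0.08206)
= 88.92/0.352858
= 252.00 K

252.00 K


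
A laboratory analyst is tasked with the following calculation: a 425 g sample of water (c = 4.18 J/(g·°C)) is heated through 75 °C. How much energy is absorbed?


q = mcΔT = 425 × 4.18 × 75
= 133237.50 J

133237.50 J


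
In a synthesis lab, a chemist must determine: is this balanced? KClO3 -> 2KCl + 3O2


Equation: KClO3 -> 2KCl + 3O2
Check atoms: Cl: 1≠2, K: 1≠2, O: 3≠6
Not balanced

No, not balanced


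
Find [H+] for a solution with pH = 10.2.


[H+] = 10^(-pH) = 10^(-10.2)
= 6.31×10^-11 M

6.31×10^-11 M


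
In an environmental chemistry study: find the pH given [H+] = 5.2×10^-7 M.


pH = -log10([H+]) = -log10(5.2×10^-7)
= 7 - log10(5.2)
= 7 - 0.72
= 6.28

6.28


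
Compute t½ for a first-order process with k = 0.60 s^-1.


t½ = ln2/k = 0.693147/(0.60 s^-1)
= 1.155 s

1.155 s


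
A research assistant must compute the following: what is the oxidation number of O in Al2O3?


O is usually -2
Oxidation number: -2

-2


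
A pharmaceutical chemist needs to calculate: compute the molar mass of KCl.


M(KCl) = 1×39.1 + 1×35.45
= 39.1 + 35.45
= 74.55 g/mol

74.55 g/mol


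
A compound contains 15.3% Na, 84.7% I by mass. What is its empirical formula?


Assume 100 g sample. Moles of each element:
  Na: 15.3/22.99 = 0.666 mol
  I: 84.7/126.9 = 0.667 mol
Divide by smallest (0.666):
  Na: 0.666/0.666 = 1.0
  I: 0.667/0.666 = 1.0
Empirical formula: NaI

NaI


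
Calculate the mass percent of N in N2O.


M(N2O) = 2×14.01 + 1×16.0 = 44.02 g/mol
Mass of N = 2 × 14.01 = 28.02 g/mol
% N = 28.02/44.02 × 100 = 63.65%

63.65%


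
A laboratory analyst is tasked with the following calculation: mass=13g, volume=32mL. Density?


ρ = mass/volume
= 13/32
= 0.406 g/mL

0.406 g/mL


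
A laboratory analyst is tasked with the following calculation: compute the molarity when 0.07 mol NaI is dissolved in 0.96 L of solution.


M = n/V = 0.07/0.96 = 0.073 mol/L

0.073 M


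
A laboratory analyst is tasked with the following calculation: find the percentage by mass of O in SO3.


M(SO3) = 1×32.07 + 3×16.0 = 80.07 g/mol
Mass of O = 3 × 16.0 = 48.00 g/mol
% O = 48.00/80.07 × 100 = 59.95%

59.95%


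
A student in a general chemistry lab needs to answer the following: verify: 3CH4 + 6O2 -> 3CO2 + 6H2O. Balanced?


Equation: 3CH4 + 6O2 -> 3CO2 + 6H2O
Check atoms: C: 3=3, H: 12=12, O: 12=12
Balanced

Yes, balanced


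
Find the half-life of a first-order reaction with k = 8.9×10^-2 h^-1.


t½ = ln2/k = 0.693147/(8.9×10^-2 h^-1)
= 7.788 h

7.788 h


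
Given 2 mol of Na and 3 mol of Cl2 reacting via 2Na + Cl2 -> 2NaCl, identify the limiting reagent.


Mole ratio available / coefficient:
  Na: 2/2 = 1.000
  Cl2: 3/1 = 3.000
Smaller ratio is limiting.

Na


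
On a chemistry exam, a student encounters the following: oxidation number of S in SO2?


x + 2(-2) = 0, so x = +4
Oxidation number: +4

+4


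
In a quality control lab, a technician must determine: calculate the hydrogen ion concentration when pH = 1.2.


[H+] = 10^(-pH) = 10^(-1.2)
= 6.31×10^-2 M

6.31×10^-2 M


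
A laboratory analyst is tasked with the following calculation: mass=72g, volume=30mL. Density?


ρ = mass/volume
= 72/30
= 2.4 g/mL

2.4 g/mL


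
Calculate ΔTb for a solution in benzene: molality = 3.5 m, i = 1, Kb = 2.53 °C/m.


ΔTb = Kb × m × i
= 2.53 × 3.5 × 1
= 8.855 °C

8.855 °C


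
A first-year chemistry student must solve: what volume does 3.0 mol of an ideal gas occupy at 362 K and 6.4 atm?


PV = nRT  (R = 0.08206 L·atm/(mol·K))
V = nRT/P = 3.0×0.08206×362/6.4
= 13.925 L

13.925 L


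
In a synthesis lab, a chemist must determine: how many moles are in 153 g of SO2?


M(SO2) = 64.07 g/mol
n = mass/M = 153/64.07 = 2.388 mol

2.388 mol


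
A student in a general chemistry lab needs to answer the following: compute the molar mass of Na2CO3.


M(Na2CO3) = 2×22.99 + 1×12.01 + 3×16.0
= 45.98 + 12.01 + 48.0
= 105.99 g/mol

105.99 g/mol


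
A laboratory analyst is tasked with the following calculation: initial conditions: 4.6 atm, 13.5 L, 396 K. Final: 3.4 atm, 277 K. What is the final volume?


P1V1/T1 = P2V2/T2
V2 = P1V1T2/(T1P2)
= 4.6×13.5×277/(396×3.4)
= 12.776 L

12.776 L


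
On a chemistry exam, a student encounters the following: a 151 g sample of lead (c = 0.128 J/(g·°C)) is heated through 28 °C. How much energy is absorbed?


q = mcΔT = 151 × 0.128 × 28
= 541.18 J

541.18 J


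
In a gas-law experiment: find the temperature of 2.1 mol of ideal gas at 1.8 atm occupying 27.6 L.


PV = nRT  (R = 0.08206 L·atm/(mol·K))
T = PV/(nR) = 1.8×27.6/(2.1×0.08206)
= 49.68/0.172326
= 288.29 K

288.29 K


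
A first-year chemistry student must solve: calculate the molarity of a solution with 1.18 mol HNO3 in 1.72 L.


M = n/V = 1.18/1.72 = 0.686 mol/L

0.686 M


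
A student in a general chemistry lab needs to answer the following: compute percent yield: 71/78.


% yield = actual/theoretical × 100
= 71/78 × 100
= 91.03%

91.03%


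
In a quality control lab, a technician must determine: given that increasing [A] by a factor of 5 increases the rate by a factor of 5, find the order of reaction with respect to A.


rate ∝ [A]^n
5^n = 5 → n = 1
Order in A: 1

1


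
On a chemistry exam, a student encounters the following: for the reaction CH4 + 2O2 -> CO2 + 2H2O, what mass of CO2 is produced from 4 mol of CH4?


Mole ratio CO2:CH4 = 1:1
n(CO2) = 4 × 1/1 = 4.000 mol
mass = 4.000 × 44.01 = 176.04 g

176.04 g


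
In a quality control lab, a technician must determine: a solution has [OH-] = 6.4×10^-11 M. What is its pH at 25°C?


pOH = -log10([OH-]) = -log10(6.4×10^-11)
= 11 - log10(6.4) = 10.19
pH = 14 - pOH = 14 - 10.19 = 3.81

3.81


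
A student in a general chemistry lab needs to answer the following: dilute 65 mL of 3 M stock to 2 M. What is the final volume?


C1V1 = C2V2
3 × 65 = 2 × V2
V2 = 195/2 = 97.5 mL

97.5 mL


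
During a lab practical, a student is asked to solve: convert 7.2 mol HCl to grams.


M(HCl) = 36.46 g/mol
mass = n × M = 7.2 × 36.46 = 262.51 g

262.51 g


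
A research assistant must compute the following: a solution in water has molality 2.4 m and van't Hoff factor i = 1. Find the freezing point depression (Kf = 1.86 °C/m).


ΔTf = Kf × m × i
= 1.86 × 2.4 × 1
= 4.464 °C

4.464 °C


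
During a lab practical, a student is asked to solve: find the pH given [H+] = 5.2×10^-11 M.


pH = -log10([H+]) = -log10(5.2×10^-11)
= 11 - log10(5.2)
= 11 - 0.72
= 10.28

10.28


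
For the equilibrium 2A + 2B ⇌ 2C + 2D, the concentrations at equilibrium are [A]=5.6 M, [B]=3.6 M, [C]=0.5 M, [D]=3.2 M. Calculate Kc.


Kc = [C]^2[D]^2/([A]^2[B]^2)
= (0.5^2 × 3.2^2)/(5.6^2 × 3.6^2)
= 2.56/406.4256
= 0.006299

0.006299


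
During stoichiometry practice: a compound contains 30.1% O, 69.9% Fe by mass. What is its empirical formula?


Assume 100 g sample. Moles of each element:
  O: 30.1/16.0 = 1.881 mol
  Fe: 69.9/55.85 = 1.252 mol
Divide by smallest (1.252):
  O: 1.881/1.252 = 1.5
  Fe: 1.252/1.252 = 1.0
Multiply all ratios by 2 to obtain whole numbers.
Empirical formula: Fe2O3

Fe2O3


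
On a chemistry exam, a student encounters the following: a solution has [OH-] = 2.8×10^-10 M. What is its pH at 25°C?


pOH = -log10([OH-]) = -log10(2.8×10^-10)
= 10 - log10(2.8) = 9.55
pH = 14 - pOH = 14 - 9.55 = 4.45

4.45


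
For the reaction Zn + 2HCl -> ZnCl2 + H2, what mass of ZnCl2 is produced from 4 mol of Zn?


Mole ratio ZnCl2:Zn = 1:1
n(ZnCl2) = 4 × 1/1 = 4.000 mol
mass = 4.000 × 136.28 = 545.12 g

545.12 g


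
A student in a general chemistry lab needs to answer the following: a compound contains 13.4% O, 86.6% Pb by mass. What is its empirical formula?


Assume 100 g sample. Moles of each element:
  O: 13.4/16.0 = 0.838 mol
  Pb: 86.6/207.2 = 0.418 mol
Divide by smallest (0.418):
  O: 0.838/0.418 = 2.0
  Pb: 0.418/0.418 = 1.0
Empirical formula: PbO2

PbO2


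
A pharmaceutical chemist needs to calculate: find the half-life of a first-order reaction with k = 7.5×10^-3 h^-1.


t½ = ln2/k = 0.693147/(7.5×10^-3 h^-1)
= 92.42 h

92.42 h


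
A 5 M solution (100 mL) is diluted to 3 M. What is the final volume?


C1V1 = C2V2
5 × 100 = 3 × V2
V2 = 500/3 = 166.67 mL

166.67 mL


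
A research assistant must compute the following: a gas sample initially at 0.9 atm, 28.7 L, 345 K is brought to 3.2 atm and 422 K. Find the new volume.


P1V1/T1 = P2V2/T2
V2 = P1V1T2/(T1P2)
= 0.9×28.7×422/(345×3.2)
= 9.873 L

9.873 L


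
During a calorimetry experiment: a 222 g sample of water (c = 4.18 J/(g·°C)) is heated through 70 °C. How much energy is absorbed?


q = mcΔT = 222 × 4.18 × 70
= 64957.20 J

64957.20 J


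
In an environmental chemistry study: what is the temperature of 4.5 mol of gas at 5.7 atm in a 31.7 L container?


PV = nRT  (R = 0.08206 L·atm/(mol·K))
T = PV/(nR) = 5.7×31.7/(4.5×0.08206)
= 180.69/0.369270
= 489.32 K

489.32 K
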